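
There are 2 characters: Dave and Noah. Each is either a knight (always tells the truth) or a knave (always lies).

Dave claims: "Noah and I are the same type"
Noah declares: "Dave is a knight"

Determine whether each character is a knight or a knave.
Dave is a knight.
Noah is a knight.

Verification:
- Dave (knight) says "Noah and I are the same type" - this is TRUE because Dave is a knight and Noah is a knight.
- Noah (knight) says "Dave is a knight" - this is TRUE because Dave is a knight.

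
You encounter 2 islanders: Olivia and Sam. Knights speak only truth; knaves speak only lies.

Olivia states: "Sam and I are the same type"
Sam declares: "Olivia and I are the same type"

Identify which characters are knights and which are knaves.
Olivia is a knight.
Sam is a knight.

Verification:
- Olivia (knight) says "Sam and I are the same type" - this is TRUE because Olivia is a knight and Sam is a knight.
- Sam (knight) says "Olivia and I are the same type" - this is TRUE because Sam is a knight and Olivia is a knight.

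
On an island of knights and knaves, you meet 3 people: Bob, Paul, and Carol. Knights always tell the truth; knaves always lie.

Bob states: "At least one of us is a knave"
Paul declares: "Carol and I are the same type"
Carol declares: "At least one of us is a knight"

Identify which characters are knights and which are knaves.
Bob is a knight.
Paul is a knave.
Carol is a knight.

Verification:
- Bob (knight) says "At least one of us is a knave" - this is TRUE because Paul is a knave.
- Paul (knave) says "Carol and I are the same type" - this is FALSE (a lie) because Paul is a knave and Carol is a knight.
- Carol (knight) says "At least one of us is a knight" - this is TRUE because Bob and Carol are knights.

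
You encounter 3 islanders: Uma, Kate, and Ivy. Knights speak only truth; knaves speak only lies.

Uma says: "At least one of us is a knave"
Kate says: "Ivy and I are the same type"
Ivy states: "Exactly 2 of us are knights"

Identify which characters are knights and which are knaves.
Uma is a knight.
Kate is a knave.
Ivy is a knight.

Verification:
- Uma (knight) says "At least one of us is a knave" - this is TRUE because Kate is a knave.
- Kate (knave) says "Ivy and I are the same type" - this is FALSE (a lie) because Kate is a knave and Ivy is a knight.
- Ivy (knight) says "Exactly 2 of us are knights" - this is TRUE because there are 2 knights.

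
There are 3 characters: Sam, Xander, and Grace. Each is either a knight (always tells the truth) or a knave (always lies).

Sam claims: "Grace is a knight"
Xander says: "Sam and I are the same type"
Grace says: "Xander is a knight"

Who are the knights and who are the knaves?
Sam is a knight.
Xander is a knight.
Grace is a knight.

Verification:
- Sam (knight) says "Grace is a knight" - this is TRUE because Grace is a knight.
- Xander (knight) says "Sam and I are the same type" - this is TRUE because Xander is a knight and Sam is a knight.
- Grace (knight) says "Xander is a knight" - this is TRUE because Xander is a knight.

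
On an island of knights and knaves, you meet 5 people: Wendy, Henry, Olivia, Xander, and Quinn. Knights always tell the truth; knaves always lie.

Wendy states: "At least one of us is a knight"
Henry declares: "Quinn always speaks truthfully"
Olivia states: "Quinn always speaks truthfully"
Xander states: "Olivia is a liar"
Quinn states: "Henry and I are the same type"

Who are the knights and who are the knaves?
Wendy is a knight.
Henry is a knight.
Olivia is a knight.
Xander is a knave.
Quinn is a knight.

Verification:
- Wendy (knight) says "At least one of us is a knight" - this is TRUE because Wendy, Henry, Olivia, and Quinn are knights.
- Henry (knight) says "Quinn always speaks truthfully" - this is TRUE because Quinn is a knight.
- Olivia (knight) says "Quinn always speaks truthfully" - this is TRUE because Quinn is a knight.
- Xander (knave) says "Olivia is a liar" - this is FALSE (a lie) because Olivia is a knight.
- Quinn (knight) says "Henry and I are the same type" - this is TRUE because Quinn is a knight and Henry is a knight.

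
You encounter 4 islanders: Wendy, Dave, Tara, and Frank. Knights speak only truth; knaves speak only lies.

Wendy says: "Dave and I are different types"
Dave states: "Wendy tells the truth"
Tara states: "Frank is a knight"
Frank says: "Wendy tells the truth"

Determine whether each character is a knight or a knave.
Wendy is a knave.
Dave is a knave.
Tara is a knave.
Frank is a knave.

Verification:
- Wendy (knave) says "Dave and I are different types" - this is FALSE (a lie) because Wendy is a knave and Dave is a knave.
- Dave (knave) says "Wendy tells the truth" - this is FALSE (a lie) because Wendy is a knave.
- Tara (knave) says "Frank is a knight" - this is FALSE (a lie) because Frank is a knave.
- Frank (knave) says "Wendy tells the truth" - this is FALSE (a lie) because Wendy is a knave.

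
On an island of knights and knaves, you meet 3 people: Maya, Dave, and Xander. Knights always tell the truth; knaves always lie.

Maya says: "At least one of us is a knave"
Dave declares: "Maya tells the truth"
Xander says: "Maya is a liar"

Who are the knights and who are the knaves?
Maya is a knight.
Dave is a knight.
Xander is a knave.

Verification:
- Maya (knight) says "At least one of us is a knave" - this is TRUE because Xander is a knave.
- Dave (knight) says "Maya tells the truth" - this is TRUE because Maya is a knight.
- Xander (knave) says "Maya is a liar" - this is FALSE (a lie) because Maya is a knight.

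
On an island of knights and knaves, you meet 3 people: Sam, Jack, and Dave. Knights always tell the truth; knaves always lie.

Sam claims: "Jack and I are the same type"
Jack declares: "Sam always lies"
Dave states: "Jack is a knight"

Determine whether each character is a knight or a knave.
Sam is a knave.
Jack is a knight.
Dave is a knight.

Verification:
- Sam (knave) says "Jack and I are the same type" - this is FALSE (a lie) because Sam is a knave and Jack is a knight.
- Jack (knight) says "Sam always lies" - this is TRUE because Sam is a knave.
- Dave (knight) says "Jack is a knight" - this is TRUE because Jack is a knight.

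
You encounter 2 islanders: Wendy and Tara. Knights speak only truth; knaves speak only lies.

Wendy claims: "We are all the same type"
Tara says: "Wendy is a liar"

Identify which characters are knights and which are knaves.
Wendy is a knave.
Tara is a knight.

Verification:
- Wendy (knave) says "We are all the same type" - this is FALSE (a lie) because Tara is a knight and Wendy is a knave.
- Tara (knight) says "Wendy is a liar" - this is TRUE because Wendy is a knave.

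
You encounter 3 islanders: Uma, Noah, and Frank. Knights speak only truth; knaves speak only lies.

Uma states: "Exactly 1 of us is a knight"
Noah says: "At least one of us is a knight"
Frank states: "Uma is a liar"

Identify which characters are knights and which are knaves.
Uma is a knave.
Noah is a knight.
Frank is a knight.

Verification:
- Uma (knave) says "Exactly 1 of us is a knight" - this is FALSE (a lie) because there are 2 knights.
- Noah (knight) says "At least one of us is a knight" - this is TRUE because Noah and Frank are knights.
- Frank (knight) says "Uma is a liar" - this is TRUE because Uma is a knave.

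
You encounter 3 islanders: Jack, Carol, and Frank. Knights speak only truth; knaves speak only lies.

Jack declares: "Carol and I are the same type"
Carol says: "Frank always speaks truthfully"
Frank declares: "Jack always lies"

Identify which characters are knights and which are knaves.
Jack is a knave.
Carol is a knight.
Frank is a knight.

Verification:
- Jack (knave) says "Carol and I are the same type" - this is FALSE (a lie) because Jack is a knave and Carol is a knight.
- Carol (knight) says "Frank always speaks truthfully" - this is TRUE because Frank is a knight.
- Frank (knight) says "Jack always lies" - this is TRUE because Jack is a knave.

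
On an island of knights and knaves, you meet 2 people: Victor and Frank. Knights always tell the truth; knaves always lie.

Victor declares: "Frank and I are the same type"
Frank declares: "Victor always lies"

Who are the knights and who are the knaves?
Victor is a knave.
Frank is a knight.

Verification:
- Victor (knave) says "Frank and I are the same type" - this is FALSE (a lie) because Victor is a knave and Frank is a knight.
- Frank (knight) says "Victor always lies" - this is TRUE because Victor is a knave.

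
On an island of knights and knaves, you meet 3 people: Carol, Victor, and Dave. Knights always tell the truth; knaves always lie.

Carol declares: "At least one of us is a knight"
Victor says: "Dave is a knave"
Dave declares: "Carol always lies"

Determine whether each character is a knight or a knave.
Carol is a knight.
Victor is a knight.
Dave is a knave.

Verification:
- Carol (knight) says "At least one of us is a knight" - this is TRUE because Carol and Victor are knights.
- Victor (knight) says "Dave is a knave" - this is TRUE because Dave is a knave.
- Dave (knave) says "Carol always lies" - this is FALSE (a lie) because Carol is a knight.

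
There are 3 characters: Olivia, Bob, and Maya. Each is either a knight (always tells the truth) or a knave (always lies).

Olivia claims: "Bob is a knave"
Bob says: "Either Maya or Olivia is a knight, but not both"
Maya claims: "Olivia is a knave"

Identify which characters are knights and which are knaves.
Olivia is a knave.
Bob is a knight.
Maya is a knight.

Verification:
- Olivia (knave) says "Bob is a knave" - this is FALSE (a lie) because Bob is a knight.
- Bob (knight) says "Either Maya or Olivia is a knight, but not both" - this is TRUE because Maya is a knight and Olivia is a knave.
- Maya (knight) says "Olivia is a knave" - this is TRUE because Olivia is a knave.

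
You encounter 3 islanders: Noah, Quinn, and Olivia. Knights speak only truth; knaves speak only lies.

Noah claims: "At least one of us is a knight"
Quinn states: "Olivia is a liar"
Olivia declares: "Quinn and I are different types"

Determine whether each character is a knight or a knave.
Noah is a knight.
Quinn is a knave.
Olivia is a knight.

Verification:
- Noah (knight) says "At least one of us is a knight" - this is TRUE because Noah and Olivia are knights.
- Quinn (knave) says "Olivia is a liar" - this is FALSE (a lie) because Olivia is a knight.
- Olivia (knight) says "Quinn and I are different types" - this is TRUE because Olivia is a knight and Quinn is a knave.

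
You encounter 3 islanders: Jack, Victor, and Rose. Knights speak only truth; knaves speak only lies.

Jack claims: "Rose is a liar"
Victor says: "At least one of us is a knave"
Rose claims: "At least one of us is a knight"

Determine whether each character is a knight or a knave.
Jack is a knave.
Victor is a knight.
Rose is a knight.

Verification:
- Jack (knave) says "Rose is a liar" - this is FALSE (a lie) because Rose is a knight.
- Victor (knight) says "At least one of us is a knave" - this is TRUE because Jack is a knave.
- Rose (knight) says "At least one of us is a knight" - this is TRUE because Victor and Rose are knights.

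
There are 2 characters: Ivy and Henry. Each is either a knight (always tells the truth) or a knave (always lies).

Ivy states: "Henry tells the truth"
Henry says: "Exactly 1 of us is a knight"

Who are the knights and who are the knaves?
Ivy is a knave.
Henry is a knave.

Verification:
- Ivy (knave) says "Henry tells the truth" - this is FALSE (a lie) because Henry is a knave.
- Henry (knave) says "Exactly 1 of us is a knight" - this is FALSE (a lie) because there are 0 knights.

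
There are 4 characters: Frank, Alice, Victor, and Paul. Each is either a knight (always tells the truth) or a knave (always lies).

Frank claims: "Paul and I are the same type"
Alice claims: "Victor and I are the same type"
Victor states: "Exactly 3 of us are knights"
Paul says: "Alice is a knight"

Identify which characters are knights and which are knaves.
Frank is a knave.
Alice is a knight.
Victor is a knight.
Paul is a knight.

Verification:
- Frank (knave) says "Paul and I are the same type" - this is FALSE (a lie) because Frank is a knave and Paul is a knight.
- Alice (knight) says "Victor and I are the same type" - this is TRUE because Alice is a knight and Victor is a knight.
- Victor (knight) says "Exactly 3 of us are knights" - this is TRUE because there are 3 knights.
- Paul (knight) says "Alice is a knight" - this is TRUE because Alice is a knight.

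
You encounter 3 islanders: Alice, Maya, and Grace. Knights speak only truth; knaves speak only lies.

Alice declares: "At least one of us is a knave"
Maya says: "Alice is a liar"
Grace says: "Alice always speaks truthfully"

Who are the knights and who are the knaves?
Alice is a knight.
Maya is a knave.
Grace is a knight.

Verification:
- Alice (knight) says "At least one of us is a knave" - this is TRUE because Maya is a knave.
- Maya (knave) says "Alice is a liar" - this is FALSE (a lie) because Alice is a knight.
- Grace (knight) says "Alice always speaks truthfully" - this is TRUE because Alice is a knight.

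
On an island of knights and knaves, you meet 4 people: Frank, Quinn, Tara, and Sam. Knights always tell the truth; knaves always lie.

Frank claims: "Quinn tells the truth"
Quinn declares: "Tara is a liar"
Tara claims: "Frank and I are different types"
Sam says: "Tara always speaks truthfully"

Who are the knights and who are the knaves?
Frank is a knave.
Quinn is a knave.
Tara is a knight.
Sam is a knight.

Verification:
- Frank (knave) says "Quinn tells the truth" - this is FALSE (a lie) because Quinn is a knave.
- Quinn (knave) says "Tara is a liar" - this is FALSE (a lie) because Tara is a knight.
- Tara (knight) says "Frank and I are different types" - this is TRUE because Tara is a knight and Frank is a knave.
- Sam (knight) says "Tara always speaks truthfully" - this is TRUE because Tara is a knight.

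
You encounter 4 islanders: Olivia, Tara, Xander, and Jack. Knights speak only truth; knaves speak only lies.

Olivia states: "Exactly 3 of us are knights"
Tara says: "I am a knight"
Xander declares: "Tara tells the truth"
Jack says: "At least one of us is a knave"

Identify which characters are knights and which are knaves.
Olivia is a knave.
Tara is a knave.
Xander is a knave.
Jack is a knight.

Verification:
- Olivia (knave) says "Exactly 3 of us are knights" - this is FALSE (a lie) because there are 1 knights.
- Tara (knave) says "I am a knight" - this is FALSE (a lie) because Tara is a knave.
- Xander (knave) says "Tara tells the truth" - this is FALSE (a lie) because Tara is a knave.
- Jack (knight) says "At least one of us is a knave" - this is TRUE because Olivia, Tara, and Xander are knaves.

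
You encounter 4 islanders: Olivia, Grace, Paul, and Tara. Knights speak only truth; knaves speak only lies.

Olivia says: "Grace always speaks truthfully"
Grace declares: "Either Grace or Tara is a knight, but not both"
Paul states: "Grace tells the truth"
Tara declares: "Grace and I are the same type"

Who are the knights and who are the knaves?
Olivia is a knight.
Grace is a knight.
Paul is a knight.
Tara is a knave.

Verification:
- Olivia (knight) says "Grace always speaks truthfully" - this is TRUE because Grace is a knight.
- Grace (knight) says "Either Grace or Tara is a knight, but not both" - this is TRUE because Grace is a knight and Tara is a knave.
- Paul (knight) says "Grace tells the truth" - this is TRUE because Grace is a knight.
- Tara (knave) says "Grace and I are the same type" - this is FALSE (a lie) because Tara is a knave and Grace is a knight.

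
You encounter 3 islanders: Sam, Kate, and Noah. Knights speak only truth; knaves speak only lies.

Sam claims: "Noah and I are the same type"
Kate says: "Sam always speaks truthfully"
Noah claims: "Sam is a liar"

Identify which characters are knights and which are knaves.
Sam is a knave.
Kate is a knave.
Noah is a knight.

Verification:
- Sam (knave) says "Noah and I are the same type" - this is FALSE (a lie) because Sam is a knave and Noah is a knight.
- Kate (knave) says "Sam always speaks truthfully" - this is FALSE (a lie) because Sam is a knave.
- Noah (knight) says "Sam is a liar" - this is TRUE because Sam is a knave.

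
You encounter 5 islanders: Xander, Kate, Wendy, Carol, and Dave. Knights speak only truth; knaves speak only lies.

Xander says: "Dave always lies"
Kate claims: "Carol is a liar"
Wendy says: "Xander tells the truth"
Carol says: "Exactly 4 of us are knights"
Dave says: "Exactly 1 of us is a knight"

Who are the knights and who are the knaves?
Xander is a knight.
Kate is a knight.
Wendy is a knight.
Carol is a knave.
Dave is a knave.

Verification:
- Xander (knight) says "Dave always lies" - this is TRUE because Dave is a knave.
- Kate (knight) says "Carol is a liar" - this is TRUE because Carol is a knave.
- Wendy (knight) says "Xander tells the truth" - this is TRUE because Xander is a knight.
- Carol (knave) says "Exactly 4 of us are knights" - this is FALSE (a lie) because there are 3 knights.
- Dave (knave) says "Exactly 1 of us is a knight" - this is FALSE (a lie) because there are 3 knights.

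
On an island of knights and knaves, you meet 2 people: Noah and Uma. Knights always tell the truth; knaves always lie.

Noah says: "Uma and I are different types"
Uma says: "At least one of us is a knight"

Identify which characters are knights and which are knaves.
Noah is a knave.
Uma is a knave.

Verification:
- Noah (knave) says "Uma and I are different types" - this is FALSE (a lie) because Noah is a knave and Uma is a knave.
- Uma (knave) says "At least one of us is a knight" - this is FALSE (a lie) because no one is a knight.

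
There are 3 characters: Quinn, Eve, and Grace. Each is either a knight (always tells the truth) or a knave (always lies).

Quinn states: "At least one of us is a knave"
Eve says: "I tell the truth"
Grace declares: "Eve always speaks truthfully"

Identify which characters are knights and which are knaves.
Quinn is a knight.
Eve is a knave.
Grace is a knave.

Verification:
- Quinn (knight) says "At least one of us is a knave" - this is TRUE because Eve and Grace are knaves.
- Eve (knave) says "I tell the truth" - this is FALSE (a lie) because Eve is a knave.
- Grace (knave) says "Eve always speaks truthfully" - this is FALSE (a lie) because Eve is a knave.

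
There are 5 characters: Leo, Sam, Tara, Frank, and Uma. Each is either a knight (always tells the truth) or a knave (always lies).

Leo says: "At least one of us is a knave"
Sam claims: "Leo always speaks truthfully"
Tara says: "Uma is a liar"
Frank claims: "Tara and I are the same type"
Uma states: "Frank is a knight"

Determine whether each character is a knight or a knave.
Leo is a knight.
Sam is a knight.
Tara is a knight.
Frank is a knave.
Uma is a knave.

Verification:
- Leo (knight) says "At least one of us is a knave" - this is TRUE because Frank and Uma are knaves.
- Sam (knight) says "Leo always speaks truthfully" - this is TRUE because Leo is a knight.
- Tara (knight) says "Uma is a liar" - this is TRUE because Uma is a knave.
- Frank (knave) says "Tara and I are the same type" - this is FALSE (a lie) because Frank is a knave and Tara is a knight.
- Uma (knave) says "Frank is a knight" - this is FALSE (a lie) because Frank is a knave.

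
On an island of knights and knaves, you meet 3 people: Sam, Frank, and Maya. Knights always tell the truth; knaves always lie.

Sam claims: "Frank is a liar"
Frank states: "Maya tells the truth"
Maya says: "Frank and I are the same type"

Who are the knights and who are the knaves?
Sam is a knave.
Frank is a knight.
Maya is a knight.

Verification:
- Sam (knave) says "Frank is a liar" - this is FALSE (a lie) because Frank is a knight.
- Frank (knight) says "Maya tells the truth" - this is TRUE because Maya is a knight.
- Maya (knight) says "Frank and I are the same type" - this is TRUE because Maya is a knight and Frank is a knight.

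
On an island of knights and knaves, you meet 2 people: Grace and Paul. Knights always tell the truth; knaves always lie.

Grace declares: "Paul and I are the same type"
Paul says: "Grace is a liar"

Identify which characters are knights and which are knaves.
Grace is a knave.
Paul is a knight.

Verification:
- Grace (knave) says "Paul and I are the same type" - this is FALSE (a lie) because Grace is a knave and Paul is a knight.
- Paul (knight) says "Grace is a liar" - this is TRUE because Grace is a knave.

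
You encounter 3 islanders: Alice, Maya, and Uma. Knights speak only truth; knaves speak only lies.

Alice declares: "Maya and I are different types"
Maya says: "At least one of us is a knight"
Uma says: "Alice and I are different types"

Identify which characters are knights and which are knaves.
Alice is a knave.
Maya is a knave.
Uma is a knave.

Verification:
- Alice (knave) says "Maya and I are different types" - this is FALSE (a lie) because Alice is a knave and Maya is a knave.
- Maya (knave) says "At least one of us is a knight" - this is FALSE (a lie) because no one is a knight.
- Uma (knave) says "Alice and I are different types" - this is FALSE (a lie) because Uma is a knave and Alice is a knave.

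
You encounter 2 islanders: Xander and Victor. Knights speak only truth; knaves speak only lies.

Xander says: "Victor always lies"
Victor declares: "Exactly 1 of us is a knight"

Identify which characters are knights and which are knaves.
Xander is a knave.
Victor is a knight.

Verification:
- Xander (knave) says "Victor always lies" - this is FALSE (a lie) because Victor is a knight.
- Victor (knight) says "Exactly 1 of us is a knight" - this is TRUE because there are 1 knights.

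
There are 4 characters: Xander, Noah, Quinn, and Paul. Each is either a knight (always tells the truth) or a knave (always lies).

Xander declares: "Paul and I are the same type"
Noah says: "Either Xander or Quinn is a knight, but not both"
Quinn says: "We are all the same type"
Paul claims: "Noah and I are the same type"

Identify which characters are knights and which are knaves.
Xander is a knight.
Noah is a knight.
Quinn is a knave.
Paul is a knight.

Verification:
- Xander (knight) says "Paul and I are the same type" - this is TRUE because Xander is a knight and Paul is a knight.
- Noah (knight) says "Either Xander or Quinn is a knight, but not both" - this is TRUE because Xander is a knight and Quinn is a knave.
- Quinn (knave) says "We are all the same type" - this is FALSE (a lie) because Xander, Noah, and Paul are knights and Quinn is a knave.
- Paul (knight) says "Noah and I are the same type" - this is TRUE because Paul is a knight and Noah is a knight.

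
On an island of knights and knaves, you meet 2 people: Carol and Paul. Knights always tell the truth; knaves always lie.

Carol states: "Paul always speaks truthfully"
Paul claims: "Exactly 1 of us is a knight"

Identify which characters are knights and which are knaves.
Carol is a knave.
Paul is a knave.

Verification:
- Carol (knave) says "Paul always speaks truthfully" - this is FALSE (a lie) because Paul is a knave.
- Paul (knave) says "Exactly 1 of us is a knight" - this is FALSE (a lie) because there are 0 knights.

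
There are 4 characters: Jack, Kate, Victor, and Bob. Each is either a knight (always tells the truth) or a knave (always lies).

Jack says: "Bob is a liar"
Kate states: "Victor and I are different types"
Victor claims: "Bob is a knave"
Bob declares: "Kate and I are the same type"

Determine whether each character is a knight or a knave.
Jack is a knave.
Kate is a knight.
Victor is a knave.
Bob is a knight.

Verification:
- Jack (knave) says "Bob is a liar" - this is FALSE (a lie) because Bob is a knight.
- Kate (knight) says "Victor and I are different types" - this is TRUE because Kate is a knight and Victor is a knave.
- Victor (knave) says "Bob is a knave" - this is FALSE (a lie) because Bob is a knight.
- Bob (knight) says "Kate and I are the same type" - this is TRUE because Bob is a knight and Kate is a knight.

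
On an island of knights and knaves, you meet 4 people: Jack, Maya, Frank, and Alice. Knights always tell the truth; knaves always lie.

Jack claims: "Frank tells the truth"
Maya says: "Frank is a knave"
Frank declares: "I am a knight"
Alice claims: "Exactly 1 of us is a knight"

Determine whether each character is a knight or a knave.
Jack is a knight.
Maya is a knave.
Frank is a knight.
Alice is a knave.

Verification:
- Jack (knight) says "Frank tells the truth" - this is TRUE because Frank is a knight.
- Maya (knave) says "Frank is a knave" - this is FALSE (a lie) because Frank is a knight.
- Frank (knight) says "I am a knight" - this is TRUE because Frank is a knight.
- Alice (knave) says "Exactly 1 of us is a knight" - this is FALSE (a lie) because there are 2 knights.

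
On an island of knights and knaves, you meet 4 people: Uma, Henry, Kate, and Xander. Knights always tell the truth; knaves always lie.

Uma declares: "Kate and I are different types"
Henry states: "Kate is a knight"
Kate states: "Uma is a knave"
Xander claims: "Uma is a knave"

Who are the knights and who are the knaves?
Uma is a knight.
Henry is a knave.
Kate is a knave.
Xander is a knave.

Verification:
- Uma (knight) says "Kate and I are different types" - this is TRUE because Uma is a knight and Kate is a knave.
- Henry (knave) says "Kate is a knight" - this is FALSE (a lie) because Kate is a knave.
- Kate (knave) says "Uma is a knave" - this is FALSE (a lie) because Uma is a knight.
- Xander (knave) says "Uma is a knave" - this is FALSE (a lie) because Uma is a knight.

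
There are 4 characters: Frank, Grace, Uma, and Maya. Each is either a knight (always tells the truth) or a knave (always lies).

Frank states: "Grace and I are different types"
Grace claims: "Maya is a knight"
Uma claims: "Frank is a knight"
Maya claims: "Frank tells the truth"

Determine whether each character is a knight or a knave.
Frank is a knave.
Grace is a knave.
Uma is a knave.
Maya is a knave.

Verification:
- Frank (knave) says "Grace and I are different types" - this is FALSE (a lie) because Frank is a knave and Grace is a knave.
- Grace (knave) says "Maya is a knight" - this is FALSE (a lie) because Maya is a knave.
- Uma (knave) says "Frank is a knight" - this is FALSE (a lie) because Frank is a knave.
- Maya (knave) says "Frank tells the truth" - this is FALSE (a lie) because Frank is a knave.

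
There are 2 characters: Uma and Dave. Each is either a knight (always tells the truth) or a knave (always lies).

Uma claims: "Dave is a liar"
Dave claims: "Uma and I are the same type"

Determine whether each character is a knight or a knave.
Uma is a knight.
Dave is a knave.

Verification:
- Uma (knight) says "Dave is a liar" - this is TRUE because Dave is a knave.
- Dave (knave) says "Uma and I are the same type" - this is FALSE (a lie) because Dave is a knave and Uma is a knight.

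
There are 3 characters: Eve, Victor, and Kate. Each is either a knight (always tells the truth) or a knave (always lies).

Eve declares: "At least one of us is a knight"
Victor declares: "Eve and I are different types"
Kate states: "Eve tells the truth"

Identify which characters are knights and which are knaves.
Eve is a knave.
Victor is a knave.
Kate is a knave.

Verification:
- Eve (knave) says "At least one of us is a knight" - this is FALSE (a lie) because no one is a knight.
- Victor (knave) says "Eve and I are different types" - this is FALSE (a lie) because Victor is a knave and Eve is a knave.
- Kate (knave) says "Eve tells the truth" - this is FALSE (a lie) because Eve is a knave.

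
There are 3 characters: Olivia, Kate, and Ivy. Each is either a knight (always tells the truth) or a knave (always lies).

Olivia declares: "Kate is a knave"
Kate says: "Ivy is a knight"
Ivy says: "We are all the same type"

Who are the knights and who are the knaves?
Olivia is a knight.
Kate is a knave.
Ivy is a knave.

Verification:
- Olivia (knight) says "Kate is a knave" - this is TRUE because Kate is a knave.
- Kate (knave) says "Ivy is a knight" - this is FALSE (a lie) because Ivy is a knave.
- Ivy (knave) says "We are all the same type" - this is FALSE (a lie) because Olivia is a knight and Kate and Ivy are knaves.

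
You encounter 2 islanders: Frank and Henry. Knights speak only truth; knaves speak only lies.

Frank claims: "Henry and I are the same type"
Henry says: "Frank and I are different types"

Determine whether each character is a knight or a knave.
Frank is a knave.
Henry is a knight.

Verification:
- Frank (knave) says "Henry and I are the same type" - this is FALSE (a lie) because Frank is a knave and Henry is a knight.
- Henry (knight) says "Frank and I are different types" - this is TRUE because Henry is a knight and Frank is a knave.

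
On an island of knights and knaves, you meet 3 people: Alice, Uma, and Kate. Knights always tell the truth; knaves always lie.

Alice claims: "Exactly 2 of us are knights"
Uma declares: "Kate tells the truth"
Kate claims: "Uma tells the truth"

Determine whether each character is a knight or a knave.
Alice is a knave.
Uma is a knave.
Kate is a knave.

Verification:
- Alice (knave) says "Exactly 2 of us are knights" - this is FALSE (a lie) because there are 0 knights.
- Uma (knave) says "Kate tells the truth" - this is FALSE (a lie) because Kate is a knave.
- Kate (knave) says "Uma tells the truth" - this is FALSE (a lie) because Uma is a knave.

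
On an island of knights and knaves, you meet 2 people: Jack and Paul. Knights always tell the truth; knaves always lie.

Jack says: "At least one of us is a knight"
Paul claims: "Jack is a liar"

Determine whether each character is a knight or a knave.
Jack is a knight.
Paul is a knave.

Verification:
- Jack (knight) says "At least one of us is a knight" - this is TRUE because Jack is a knight.
- Paul (knave) says "Jack is a liar" - this is FALSE (a lie) because Jack is a knight.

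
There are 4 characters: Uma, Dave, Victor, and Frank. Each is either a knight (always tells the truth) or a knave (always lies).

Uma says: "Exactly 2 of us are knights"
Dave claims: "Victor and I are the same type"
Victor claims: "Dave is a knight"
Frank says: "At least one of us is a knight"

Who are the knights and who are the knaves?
Uma is a knave.
Dave is a knight.
Victor is a knight.
Frank is a knight.

Verification:
- Uma (knave) says "Exactly 2 of us are knights" - this is FALSE (a lie) because there are 3 knights.
- Dave (knight) says "Victor and I are the same type" - this is TRUE because Dave is a knight and Victor is a knight.
- Victor (knight) says "Dave is a knight" - this is TRUE because Dave is a knight.
- Frank (knight) says "At least one of us is a knight" - this is TRUE because Dave, Victor, and Frank are knights.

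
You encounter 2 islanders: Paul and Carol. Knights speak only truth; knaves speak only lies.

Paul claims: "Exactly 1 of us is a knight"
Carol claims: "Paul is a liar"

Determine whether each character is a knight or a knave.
Paul is a knight.
Carol is a knave.

Verification:
- Paul (knight) says "Exactly 1 of us is a knight" - this is TRUE because there are 1 knights.
- Carol (knave) says "Paul is a liar" - this is FALSE (a lie) because Paul is a knight.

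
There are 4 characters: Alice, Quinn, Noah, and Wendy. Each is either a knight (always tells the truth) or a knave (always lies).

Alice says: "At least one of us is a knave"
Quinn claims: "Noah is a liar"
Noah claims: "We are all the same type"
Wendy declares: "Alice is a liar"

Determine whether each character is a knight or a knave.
Alice is a knight.
Quinn is a knight.
Noah is a knave.
Wendy is a knave.

Verification:
- Alice (knight) says "At least one of us is a knave" - this is TRUE because Noah and Wendy are knaves.
- Quinn (knight) says "Noah is a liar" - this is TRUE because Noah is a knave.
- Noah (knave) says "We are all the same type" - this is FALSE (a lie) because Alice and Quinn are knights and Noah and Wendy are knaves.
- Wendy (knave) says "Alice is a liar" - this is FALSE (a lie) because Alice is a knight.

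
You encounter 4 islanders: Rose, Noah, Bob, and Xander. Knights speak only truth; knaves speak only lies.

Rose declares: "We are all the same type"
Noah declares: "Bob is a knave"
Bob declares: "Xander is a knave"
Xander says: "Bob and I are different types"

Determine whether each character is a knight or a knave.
Rose is a knave.
Noah is a knight.
Bob is a knave.
Xander is a knight.

Verification:
- Rose (knave) says "We are all the same type" - this is FALSE (a lie) because Noah and Xander are knights and Rose and Bob are knaves.
- Noah (knight) says "Bob is a knave" - this is TRUE because Bob is a knave.
- Bob (knave) says "Xander is a knave" - this is FALSE (a lie) because Xander is a knight.
- Xander (knight) says "Bob and I are different types" - this is TRUE because Xander is a knight and Bob is a knave.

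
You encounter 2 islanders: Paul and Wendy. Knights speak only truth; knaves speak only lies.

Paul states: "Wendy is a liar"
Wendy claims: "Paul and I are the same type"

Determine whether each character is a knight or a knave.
Paul is a knight.
Wendy is a knave.

Verification:
- Paul (knight) says "Wendy is a liar" - this is TRUE because Wendy is a knave.
- Wendy (knave) says "Paul and I are the same type" - this is FALSE (a lie) because Wendy is a knave and Paul is a knight.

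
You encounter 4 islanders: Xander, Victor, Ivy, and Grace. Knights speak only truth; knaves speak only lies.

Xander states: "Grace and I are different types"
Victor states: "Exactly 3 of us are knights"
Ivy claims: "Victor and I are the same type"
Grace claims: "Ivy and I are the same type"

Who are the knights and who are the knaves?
Xander is a knight.
Victor is a knight.
Ivy is a knight.
Grace is a knave.

Verification:
- Xander (knight) says "Grace and I are different types" - this is TRUE because Xander is a knight and Grace is a knave.
- Victor (knight) says "Exactly 3 of us are knights" - this is TRUE because there are 3 knights.
- Ivy (knight) says "Victor and I are the same type" - this is TRUE because Ivy is a knight and Victor is a knight.
- Grace (knave) says "Ivy and I are the same type" - this is FALSE (a lie) because Grace is a knave and Ivy is a knight.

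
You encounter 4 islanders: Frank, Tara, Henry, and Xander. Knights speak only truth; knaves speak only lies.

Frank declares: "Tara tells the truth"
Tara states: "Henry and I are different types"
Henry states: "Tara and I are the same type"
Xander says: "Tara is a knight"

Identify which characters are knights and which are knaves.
Frank is a knight.
Tara is a knight.
Henry is a knave.
Xander is a knight.

Verification:
- Frank (knight) says "Tara tells the truth" - this is TRUE because Tara is a knight.
- Tara (knight) says "Henry and I are different types" - this is TRUE because Tara is a knight and Henry is a knave.
- Henry (knave) says "Tara and I are the same type" - this is FALSE (a lie) because Henry is a knave and Tara is a knight.
- Xander (knight) says "Tara is a knight" - this is TRUE because Tara is a knight.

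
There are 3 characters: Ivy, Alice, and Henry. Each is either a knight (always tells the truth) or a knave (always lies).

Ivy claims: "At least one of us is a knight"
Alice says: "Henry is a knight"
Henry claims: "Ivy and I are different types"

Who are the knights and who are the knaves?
Ivy is a knave.
Alice is a knave.
Henry is a knave.

Verification:
- Ivy (knave) says "At least one of us is a knight" - this is FALSE (a lie) because no one is a knight.
- Alice (knave) says "Henry is a knight" - this is FALSE (a lie) because Henry is a knave.
- Henry (knave) says "Ivy and I are different types" - this is FALSE (a lie) because Henry is a knave and Ivy is a knave.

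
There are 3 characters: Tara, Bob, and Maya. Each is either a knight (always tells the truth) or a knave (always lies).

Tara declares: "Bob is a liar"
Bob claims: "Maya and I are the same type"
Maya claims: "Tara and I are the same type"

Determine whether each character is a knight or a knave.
Tara is a knight.
Bob is a knave.
Maya is a knight.

Verification:
- Tara (knight) says "Bob is a liar" - this is TRUE because Bob is a knave.
- Bob (knave) says "Maya and I are the same type" - this is FALSE (a lie) because Bob is a knave and Maya is a knight.
- Maya (knight) says "Tara and I are the same type" - this is TRUE because Maya is a knight and Tara is a knight.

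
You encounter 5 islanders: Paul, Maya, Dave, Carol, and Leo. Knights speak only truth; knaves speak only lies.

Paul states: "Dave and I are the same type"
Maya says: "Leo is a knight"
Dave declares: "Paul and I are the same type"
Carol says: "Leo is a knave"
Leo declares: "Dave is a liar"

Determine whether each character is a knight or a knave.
Paul is a knight.
Maya is a knave.
Dave is a knight.
Carol is a knight.
Leo is a knave.

Verification:
- Paul (knight) says "Dave and I are the same type" - this is TRUE because Paul is a knight and Dave is a knight.
- Maya (knave) says "Leo is a knight" - this is FALSE (a lie) because Leo is a knave.
- Dave (knight) says "Paul and I are the same type" - this is TRUE because Dave is a knight and Paul is a knight.
- Carol (knight) says "Leo is a knave" - this is TRUE because Leo is a knave.
- Leo (knave) says "Dave is a liar" - this is FALSE (a lie) because Dave is a knight.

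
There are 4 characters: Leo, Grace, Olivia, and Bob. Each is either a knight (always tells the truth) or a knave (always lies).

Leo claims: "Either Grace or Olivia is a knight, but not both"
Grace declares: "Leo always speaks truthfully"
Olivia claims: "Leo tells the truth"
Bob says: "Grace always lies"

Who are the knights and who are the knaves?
Leo is a knave.
Grace is a knave.
Olivia is a knave.
Bob is a knight.

Verification:
- Leo (knave) says "Either Grace or Olivia is a knight, but not both" - this is FALSE (a lie) because Grace is a knave and Olivia is a knave.
- Grace (knave) says "Leo always speaks truthfully" - this is FALSE (a lie) because Leo is a knave.
- Olivia (knave) says "Leo tells the truth" - this is FALSE (a lie) because Leo is a knave.
- Bob (knight) says "Grace always lies" - this is TRUE because Grace is a knave.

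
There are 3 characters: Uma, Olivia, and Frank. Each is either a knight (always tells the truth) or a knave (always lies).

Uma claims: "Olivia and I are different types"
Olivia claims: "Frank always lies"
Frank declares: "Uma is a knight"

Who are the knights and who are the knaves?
Uma is a knight.
Olivia is a knave.
Frank is a knight.

Verification:
- Uma (knight) says "Olivia and I are different types" - this is TRUE because Uma is a knight and Olivia is a knave.
- Olivia (knave) says "Frank always lies" - this is FALSE (a lie) because Frank is a knight.
- Frank (knight) says "Uma is a knight" - this is TRUE because Uma is a knight.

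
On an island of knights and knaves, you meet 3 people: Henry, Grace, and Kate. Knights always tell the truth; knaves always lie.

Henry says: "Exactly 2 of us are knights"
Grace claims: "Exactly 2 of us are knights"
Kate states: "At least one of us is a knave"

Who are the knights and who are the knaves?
Henry is a knave.
Grace is a knave.
Kate is a knight.

Verification:
- Henry (knave) says "Exactly 2 of us are knights" - this is FALSE (a lie) because there are 1 knights.
- Grace (knave) says "Exactly 2 of us are knights" - this is FALSE (a lie) because there are 1 knights.
- Kate (knight) says "At least one of us is a knave" - this is TRUE because Henry and Grace are knaves.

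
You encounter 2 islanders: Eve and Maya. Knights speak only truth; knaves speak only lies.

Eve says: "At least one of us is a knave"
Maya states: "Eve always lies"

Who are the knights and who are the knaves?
Eve is a knight.
Maya is a knave.

Verification:
- Eve (knight) says "At least one of us is a knave" - this is TRUE because Maya is a knave.
- Maya (knave) says "Eve always lies" - this is FALSE (a lie) because Eve is a knight.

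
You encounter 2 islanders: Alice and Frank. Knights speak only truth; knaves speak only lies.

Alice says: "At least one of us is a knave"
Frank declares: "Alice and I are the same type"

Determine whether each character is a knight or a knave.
Alice is a knight.
Frank is a knave.

Verification:
- Alice (knight) says "At least one of us is a knave" - this is TRUE because Frank is a knave.
- Frank (knave) says "Alice and I are the same type" - this is FALSE (a lie) because Frank is a knave and Alice is a knight.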